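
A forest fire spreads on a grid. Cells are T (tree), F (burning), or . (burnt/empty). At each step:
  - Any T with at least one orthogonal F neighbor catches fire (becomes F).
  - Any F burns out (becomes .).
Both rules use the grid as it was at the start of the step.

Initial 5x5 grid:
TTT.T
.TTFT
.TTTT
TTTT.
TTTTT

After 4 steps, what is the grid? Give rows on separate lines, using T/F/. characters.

Step 1: 3 trees catch fire, 1 burn out
  TTT.T
  .TF.F
  .TTFT
  TTTT.
  TTTTT
Step 2: 6 trees catch fire, 3 burn out
  TTF.F
  .F...
  .TF.F
  TTTF.
  TTTTT
Step 3: 4 trees catch fire, 6 burn out
  TF...
  .....
  .F...
  TTF..
  TTTFT
Step 4: 4 trees catch fire, 4 burn out
  F....
  .....
  .....
  TF...
  TTF.F

F....
.....
.....
TF...
TTF.F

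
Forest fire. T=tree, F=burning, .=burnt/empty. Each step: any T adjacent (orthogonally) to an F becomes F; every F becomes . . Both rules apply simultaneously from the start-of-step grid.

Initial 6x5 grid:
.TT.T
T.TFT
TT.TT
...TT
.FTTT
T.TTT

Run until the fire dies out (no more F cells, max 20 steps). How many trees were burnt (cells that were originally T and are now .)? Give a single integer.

Answer: 15

Derivation:
Step 1: +4 fires, +2 burnt (F count now 4)
Step 2: +6 fires, +4 burnt (F count now 6)
Step 3: +4 fires, +6 burnt (F count now 4)
Step 4: +1 fires, +4 burnt (F count now 1)
Step 5: +0 fires, +1 burnt (F count now 0)
Fire out after step 5
Initially T: 19, now '.': 26
Total burnt (originally-T cells now '.'): 15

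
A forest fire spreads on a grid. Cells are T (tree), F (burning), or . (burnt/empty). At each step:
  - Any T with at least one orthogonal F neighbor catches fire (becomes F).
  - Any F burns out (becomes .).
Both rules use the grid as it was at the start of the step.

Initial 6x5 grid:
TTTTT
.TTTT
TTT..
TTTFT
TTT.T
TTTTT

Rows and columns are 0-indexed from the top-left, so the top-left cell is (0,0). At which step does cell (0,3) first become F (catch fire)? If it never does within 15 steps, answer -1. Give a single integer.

Step 1: cell (0,3)='T' (+2 fires, +1 burnt)
Step 2: cell (0,3)='T' (+4 fires, +2 burnt)
Step 3: cell (0,3)='T' (+6 fires, +4 burnt)
Step 4: cell (0,3)='T' (+7 fires, +6 burnt)
Step 5: cell (0,3)='F' (+4 fires, +7 burnt)
  -> target ignites at step 5
Step 6: cell (0,3)='.' (+2 fires, +4 burnt)
Step 7: cell (0,3)='.' (+0 fires, +2 burnt)
  fire out at step 7

5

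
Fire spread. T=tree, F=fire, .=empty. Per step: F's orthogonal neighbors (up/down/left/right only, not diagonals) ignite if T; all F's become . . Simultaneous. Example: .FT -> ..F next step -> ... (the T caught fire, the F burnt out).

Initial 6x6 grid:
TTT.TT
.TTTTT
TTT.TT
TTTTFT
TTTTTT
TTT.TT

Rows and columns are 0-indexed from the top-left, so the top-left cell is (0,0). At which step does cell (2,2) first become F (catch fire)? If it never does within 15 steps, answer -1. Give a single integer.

Step 1: cell (2,2)='T' (+4 fires, +1 burnt)
Step 2: cell (2,2)='T' (+6 fires, +4 burnt)
Step 3: cell (2,2)='F' (+7 fires, +6 burnt)
  -> target ignites at step 3
Step 4: cell (2,2)='.' (+6 fires, +7 burnt)
Step 5: cell (2,2)='.' (+5 fires, +6 burnt)
Step 6: cell (2,2)='.' (+2 fires, +5 burnt)
Step 7: cell (2,2)='.' (+1 fires, +2 burnt)
Step 8: cell (2,2)='.' (+0 fires, +1 burnt)
  fire out at step 8

3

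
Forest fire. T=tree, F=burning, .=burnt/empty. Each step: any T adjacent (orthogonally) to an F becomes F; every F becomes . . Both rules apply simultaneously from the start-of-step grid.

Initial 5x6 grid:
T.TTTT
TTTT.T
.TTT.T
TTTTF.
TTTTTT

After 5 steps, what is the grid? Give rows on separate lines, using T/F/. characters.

Step 1: 2 trees catch fire, 1 burn out
  T.TTTT
  TTTT.T
  .TTT.T
  TTTF..
  TTTTFT
Step 2: 4 trees catch fire, 2 burn out
  T.TTTT
  TTTT.T
  .TTF.T
  TTF...
  TTTF.F
Step 3: 4 trees catch fire, 4 burn out
  T.TTTT
  TTTF.T
  .TF..T
  TF....
  TTF...
Step 4: 5 trees catch fire, 4 burn out
  T.TFTT
  TTF..T
  .F...T
  F.....
  TF....
Step 5: 4 trees catch fire, 5 burn out
  T.F.FT
  TF...T
  .....T
  ......
  F.....

T.F.FT
TF...T
.....T
......
F.....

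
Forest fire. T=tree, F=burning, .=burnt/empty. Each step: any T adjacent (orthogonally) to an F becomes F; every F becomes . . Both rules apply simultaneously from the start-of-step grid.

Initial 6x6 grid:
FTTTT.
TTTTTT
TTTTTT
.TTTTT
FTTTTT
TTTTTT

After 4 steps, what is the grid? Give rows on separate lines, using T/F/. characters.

Step 1: 4 trees catch fire, 2 burn out
  .FTTT.
  FTTTTT
  TTTTTT
  .TTTTT
  .FTTTT
  FTTTTT
Step 2: 6 trees catch fire, 4 burn out
  ..FTT.
  .FTTTT
  FTTTTT
  .FTTTT
  ..FTTT
  .FTTTT
Step 3: 6 trees catch fire, 6 burn out
  ...FT.
  ..FTTT
  .FTTTT
  ..FTTT
  ...FTT
  ..FTTT
Step 4: 6 trees catch fire, 6 burn out
  ....F.
  ...FTT
  ..FTTT
  ...FTT
  ....FT
  ...FTT

....F.
...FTT
..FTTT
...FTT
....FT
...FTT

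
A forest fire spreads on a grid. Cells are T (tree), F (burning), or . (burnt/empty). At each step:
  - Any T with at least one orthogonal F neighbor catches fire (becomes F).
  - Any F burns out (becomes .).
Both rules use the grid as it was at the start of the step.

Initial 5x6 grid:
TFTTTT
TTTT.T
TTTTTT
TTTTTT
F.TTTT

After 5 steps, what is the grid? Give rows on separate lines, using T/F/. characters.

Step 1: 4 trees catch fire, 2 burn out
  F.FTTT
  TFTT.T
  TTTTTT
  FTTTTT
  ..TTTT
Step 2: 6 trees catch fire, 4 burn out
  ...FTT
  F.FT.T
  FFTTTT
  .FTTTT
  ..TTTT
Step 3: 4 trees catch fire, 6 burn out
  ....FT
  ...F.T
  ..FTTT
  ..FTTT
  ..TTTT
Step 4: 4 trees catch fire, 4 burn out
  .....F
  .....T
  ...FTT
  ...FTT
  ..FTTT
Step 5: 4 trees catch fire, 4 burn out
  ......
  .....F
  ....FT
  ....FT
  ...FTT

......
.....F
....FT
....FT
...FTT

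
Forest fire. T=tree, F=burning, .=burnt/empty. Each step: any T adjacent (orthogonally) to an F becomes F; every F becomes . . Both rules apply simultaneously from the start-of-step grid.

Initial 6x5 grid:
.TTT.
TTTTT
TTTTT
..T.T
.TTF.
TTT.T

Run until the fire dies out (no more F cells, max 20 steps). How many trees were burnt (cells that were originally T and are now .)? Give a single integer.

Step 1: +1 fires, +1 burnt (F count now 1)
Step 2: +3 fires, +1 burnt (F count now 3)
Step 3: +2 fires, +3 burnt (F count now 2)
Step 4: +4 fires, +2 burnt (F count now 4)
Step 5: +5 fires, +4 burnt (F count now 5)
Step 6: +5 fires, +5 burnt (F count now 5)
Step 7: +0 fires, +5 burnt (F count now 0)
Fire out after step 7
Initially T: 21, now '.': 29
Total burnt (originally-T cells now '.'): 20

Answer: 20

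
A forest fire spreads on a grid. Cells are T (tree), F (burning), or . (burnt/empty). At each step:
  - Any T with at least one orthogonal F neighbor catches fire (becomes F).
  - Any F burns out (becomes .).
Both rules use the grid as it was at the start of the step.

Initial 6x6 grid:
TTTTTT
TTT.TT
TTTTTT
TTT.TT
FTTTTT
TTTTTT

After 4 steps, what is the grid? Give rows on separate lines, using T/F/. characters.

Step 1: 3 trees catch fire, 1 burn out
  TTTTTT
  TTT.TT
  TTTTTT
  FTT.TT
  .FTTTT
  FTTTTT
Step 2: 4 trees catch fire, 3 burn out
  TTTTTT
  TTT.TT
  FTTTTT
  .FT.TT
  ..FTTT
  .FTTTT
Step 3: 5 trees catch fire, 4 burn out
  TTTTTT
  FTT.TT
  .FTTTT
  ..F.TT
  ...FTT
  ..FTTT
Step 4: 5 trees catch fire, 5 burn out
  FTTTTT
  .FT.TT
  ..FTTT
  ....TT
  ....FT
  ...FTT

FTTTTT
.FT.TT
..FTTT
....TT
....FT
...FTT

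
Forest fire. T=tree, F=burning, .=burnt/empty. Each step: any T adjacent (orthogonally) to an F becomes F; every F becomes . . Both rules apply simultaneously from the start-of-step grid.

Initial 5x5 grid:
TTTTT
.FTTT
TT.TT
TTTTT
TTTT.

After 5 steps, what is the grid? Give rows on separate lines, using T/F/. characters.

Step 1: 3 trees catch fire, 1 burn out
  TFTTT
  ..FTT
  TF.TT
  TTTTT
  TTTT.
Step 2: 5 trees catch fire, 3 burn out
  F.FTT
  ...FT
  F..TT
  TFTTT
  TTTT.
Step 3: 6 trees catch fire, 5 burn out
  ...FT
  ....F
  ...FT
  F.FTT
  TFTT.
Step 4: 5 trees catch fire, 6 burn out
  ....F
  .....
  ....F
  ...FT
  F.FT.
Step 5: 2 trees catch fire, 5 burn out
  .....
  .....
  .....
  ....F
  ...F.

.....
.....
.....
....F
...F.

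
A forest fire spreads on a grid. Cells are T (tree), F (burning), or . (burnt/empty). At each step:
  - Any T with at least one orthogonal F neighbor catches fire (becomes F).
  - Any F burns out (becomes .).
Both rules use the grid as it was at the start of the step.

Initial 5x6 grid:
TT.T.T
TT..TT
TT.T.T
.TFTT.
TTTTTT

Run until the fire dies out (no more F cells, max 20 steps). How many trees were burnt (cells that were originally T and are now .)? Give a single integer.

Step 1: +3 fires, +1 burnt (F count now 3)
Step 2: +5 fires, +3 burnt (F count now 5)
Step 3: +4 fires, +5 burnt (F count now 4)
Step 4: +3 fires, +4 burnt (F count now 3)
Step 5: +1 fires, +3 burnt (F count now 1)
Step 6: +0 fires, +1 burnt (F count now 0)
Fire out after step 6
Initially T: 21, now '.': 25
Total burnt (originally-T cells now '.'): 16

Answer: 16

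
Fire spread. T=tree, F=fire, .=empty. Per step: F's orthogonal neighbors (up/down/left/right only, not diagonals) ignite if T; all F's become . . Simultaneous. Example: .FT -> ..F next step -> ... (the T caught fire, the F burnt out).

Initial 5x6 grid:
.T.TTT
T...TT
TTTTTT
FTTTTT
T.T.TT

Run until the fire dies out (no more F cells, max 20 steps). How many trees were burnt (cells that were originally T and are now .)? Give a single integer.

Step 1: +3 fires, +1 burnt (F count now 3)
Step 2: +3 fires, +3 burnt (F count now 3)
Step 3: +3 fires, +3 burnt (F count now 3)
Step 4: +2 fires, +3 burnt (F count now 2)
Step 5: +3 fires, +2 burnt (F count now 3)
Step 6: +3 fires, +3 burnt (F count now 3)
Step 7: +2 fires, +3 burnt (F count now 2)
Step 8: +2 fires, +2 burnt (F count now 2)
Step 9: +0 fires, +2 burnt (F count now 0)
Fire out after step 9
Initially T: 22, now '.': 29
Total burnt (originally-T cells now '.'): 21

Answer: 21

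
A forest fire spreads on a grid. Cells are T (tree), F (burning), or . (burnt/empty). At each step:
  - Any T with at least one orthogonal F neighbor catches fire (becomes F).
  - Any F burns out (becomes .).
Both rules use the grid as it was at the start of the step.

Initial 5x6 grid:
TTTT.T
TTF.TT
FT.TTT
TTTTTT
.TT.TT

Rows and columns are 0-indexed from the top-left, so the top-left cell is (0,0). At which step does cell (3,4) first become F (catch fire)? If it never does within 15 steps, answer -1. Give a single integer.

Step 1: cell (3,4)='T' (+5 fires, +2 burnt)
Step 2: cell (3,4)='T' (+4 fires, +5 burnt)
Step 3: cell (3,4)='T' (+2 fires, +4 burnt)
Step 4: cell (3,4)='T' (+2 fires, +2 burnt)
Step 5: cell (3,4)='F' (+2 fires, +2 burnt)
  -> target ignites at step 5
Step 6: cell (3,4)='.' (+3 fires, +2 burnt)
Step 7: cell (3,4)='.' (+3 fires, +3 burnt)
Step 8: cell (3,4)='.' (+1 fires, +3 burnt)
Step 9: cell (3,4)='.' (+1 fires, +1 burnt)
Step 10: cell (3,4)='.' (+0 fires, +1 burnt)
  fire out at step 10

5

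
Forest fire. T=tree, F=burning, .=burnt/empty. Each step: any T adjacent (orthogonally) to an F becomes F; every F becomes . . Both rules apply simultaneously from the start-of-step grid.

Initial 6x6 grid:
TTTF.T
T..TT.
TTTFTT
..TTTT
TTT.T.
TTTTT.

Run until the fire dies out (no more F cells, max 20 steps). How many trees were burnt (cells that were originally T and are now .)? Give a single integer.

Step 1: +5 fires, +2 burnt (F count now 5)
Step 2: +6 fires, +5 burnt (F count now 6)
Step 3: +5 fires, +6 burnt (F count now 5)
Step 4: +4 fires, +5 burnt (F count now 4)
Step 5: +3 fires, +4 burnt (F count now 3)
Step 6: +1 fires, +3 burnt (F count now 1)
Step 7: +0 fires, +1 burnt (F count now 0)
Fire out after step 7
Initially T: 25, now '.': 35
Total burnt (originally-T cells now '.'): 24

Answer: 24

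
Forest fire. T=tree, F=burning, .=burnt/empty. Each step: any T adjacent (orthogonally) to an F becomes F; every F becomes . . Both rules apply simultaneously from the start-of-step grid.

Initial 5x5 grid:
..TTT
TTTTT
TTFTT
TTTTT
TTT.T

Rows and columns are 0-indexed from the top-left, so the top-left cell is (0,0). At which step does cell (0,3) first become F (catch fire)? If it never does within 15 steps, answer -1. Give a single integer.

Step 1: cell (0,3)='T' (+4 fires, +1 burnt)
Step 2: cell (0,3)='T' (+8 fires, +4 burnt)
Step 3: cell (0,3)='F' (+6 fires, +8 burnt)
  -> target ignites at step 3
Step 4: cell (0,3)='.' (+3 fires, +6 burnt)
Step 5: cell (0,3)='.' (+0 fires, +3 burnt)
  fire out at step 5

3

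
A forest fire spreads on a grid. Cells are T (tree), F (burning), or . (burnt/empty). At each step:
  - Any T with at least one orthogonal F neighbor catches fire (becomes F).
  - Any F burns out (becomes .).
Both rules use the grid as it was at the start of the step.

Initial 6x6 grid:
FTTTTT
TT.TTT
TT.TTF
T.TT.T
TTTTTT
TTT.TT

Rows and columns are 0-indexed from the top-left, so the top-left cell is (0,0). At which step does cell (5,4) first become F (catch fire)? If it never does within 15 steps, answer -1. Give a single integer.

Step 1: cell (5,4)='T' (+5 fires, +2 burnt)
Step 2: cell (5,4)='T' (+7 fires, +5 burnt)
Step 3: cell (5,4)='T' (+8 fires, +7 burnt)
Step 4: cell (5,4)='F' (+4 fires, +8 burnt)
  -> target ignites at step 4
Step 5: cell (5,4)='.' (+3 fires, +4 burnt)
Step 6: cell (5,4)='.' (+2 fires, +3 burnt)
Step 7: cell (5,4)='.' (+0 fires, +2 burnt)
  fire out at step 7

4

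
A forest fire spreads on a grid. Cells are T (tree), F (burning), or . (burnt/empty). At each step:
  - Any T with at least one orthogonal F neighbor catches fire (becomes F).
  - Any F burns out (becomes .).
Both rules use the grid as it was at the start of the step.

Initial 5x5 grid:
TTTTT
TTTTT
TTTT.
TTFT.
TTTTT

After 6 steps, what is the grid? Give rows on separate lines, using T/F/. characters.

Step 1: 4 trees catch fire, 1 burn out
  TTTTT
  TTTTT
  TTFT.
  TF.F.
  TTFTT
Step 2: 6 trees catch fire, 4 burn out
  TTTTT
  TTFTT
  TF.F.
  F....
  TF.FT
Step 3: 6 trees catch fire, 6 burn out
  TTFTT
  TF.FT
  F....
  .....
  F...F
Step 4: 4 trees catch fire, 6 burn out
  TF.FT
  F...F
  .....
  .....
  .....
Step 5: 2 trees catch fire, 4 burn out
  F...F
  .....
  .....
  .....
  .....
Step 6: 0 trees catch fire, 2 burn out
  .....
  .....
  .....
  .....
  .....

.....
.....
.....
.....
.....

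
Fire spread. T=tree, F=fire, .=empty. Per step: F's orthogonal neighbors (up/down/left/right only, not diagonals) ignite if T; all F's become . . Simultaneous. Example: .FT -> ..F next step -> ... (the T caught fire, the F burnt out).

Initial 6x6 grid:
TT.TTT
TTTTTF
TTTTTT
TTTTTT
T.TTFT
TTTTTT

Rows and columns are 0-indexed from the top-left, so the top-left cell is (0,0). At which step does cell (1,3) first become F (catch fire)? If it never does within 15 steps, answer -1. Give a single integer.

Step 1: cell (1,3)='T' (+7 fires, +2 burnt)
Step 2: cell (1,3)='F' (+8 fires, +7 burnt)
  -> target ignites at step 2
Step 3: cell (1,3)='.' (+5 fires, +8 burnt)
Step 4: cell (1,3)='.' (+4 fires, +5 burnt)
Step 5: cell (1,3)='.' (+5 fires, +4 burnt)
Step 6: cell (1,3)='.' (+3 fires, +5 burnt)
Step 7: cell (1,3)='.' (+0 fires, +3 burnt)
  fire out at step 7

2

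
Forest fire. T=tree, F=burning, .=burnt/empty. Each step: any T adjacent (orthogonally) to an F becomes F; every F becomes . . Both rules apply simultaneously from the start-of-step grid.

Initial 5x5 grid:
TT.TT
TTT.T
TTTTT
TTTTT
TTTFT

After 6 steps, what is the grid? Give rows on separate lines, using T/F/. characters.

Step 1: 3 trees catch fire, 1 burn out
  TT.TT
  TTT.T
  TTTTT
  TTTFT
  TTF.F
Step 2: 4 trees catch fire, 3 burn out
  TT.TT
  TTT.T
  TTTFT
  TTF.F
  TF...
Step 3: 4 trees catch fire, 4 burn out
  TT.TT
  TTT.T
  TTF.F
  TF...
  F....
Step 4: 4 trees catch fire, 4 burn out
  TT.TT
  TTF.F
  TF...
  F....
  .....
Step 5: 3 trees catch fire, 4 burn out
  TT.TF
  TF...
  F....
  .....
  .....
Step 6: 3 trees catch fire, 3 burn out
  TF.F.
  F....
  .....
  .....
  .....

TF.F.
F....
.....
.....
.....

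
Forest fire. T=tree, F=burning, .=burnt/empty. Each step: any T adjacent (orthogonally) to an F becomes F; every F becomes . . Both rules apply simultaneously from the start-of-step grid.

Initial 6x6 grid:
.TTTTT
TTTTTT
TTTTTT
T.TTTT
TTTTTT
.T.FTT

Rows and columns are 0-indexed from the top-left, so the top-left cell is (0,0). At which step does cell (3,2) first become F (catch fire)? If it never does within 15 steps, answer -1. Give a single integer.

Step 1: cell (3,2)='T' (+2 fires, +1 burnt)
Step 2: cell (3,2)='T' (+4 fires, +2 burnt)
Step 3: cell (3,2)='F' (+5 fires, +4 burnt)
  -> target ignites at step 3
Step 4: cell (3,2)='.' (+6 fires, +5 burnt)
Step 5: cell (3,2)='.' (+6 fires, +6 burnt)
Step 6: cell (3,2)='.' (+5 fires, +6 burnt)
Step 7: cell (3,2)='.' (+3 fires, +5 burnt)
Step 8: cell (3,2)='.' (+0 fires, +3 burnt)
  fire out at step 8

3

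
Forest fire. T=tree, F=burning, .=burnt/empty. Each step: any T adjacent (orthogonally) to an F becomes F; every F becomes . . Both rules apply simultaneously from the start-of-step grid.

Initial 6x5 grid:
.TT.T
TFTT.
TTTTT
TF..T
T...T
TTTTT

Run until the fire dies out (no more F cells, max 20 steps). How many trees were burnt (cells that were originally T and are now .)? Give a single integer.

Step 1: +5 fires, +2 burnt (F count now 5)
Step 2: +5 fires, +5 burnt (F count now 5)
Step 3: +2 fires, +5 burnt (F count now 2)
Step 4: +2 fires, +2 burnt (F count now 2)
Step 5: +2 fires, +2 burnt (F count now 2)
Step 6: +2 fires, +2 burnt (F count now 2)
Step 7: +1 fires, +2 burnt (F count now 1)
Step 8: +0 fires, +1 burnt (F count now 0)
Fire out after step 8
Initially T: 20, now '.': 29
Total burnt (originally-T cells now '.'): 19

Answer: 19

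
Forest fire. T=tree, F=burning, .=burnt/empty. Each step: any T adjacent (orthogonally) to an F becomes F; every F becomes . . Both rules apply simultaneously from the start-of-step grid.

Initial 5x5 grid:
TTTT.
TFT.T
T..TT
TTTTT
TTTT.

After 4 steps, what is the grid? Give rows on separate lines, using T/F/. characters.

Step 1: 3 trees catch fire, 1 burn out
  TFTT.
  F.F.T
  T..TT
  TTTTT
  TTTT.
Step 2: 3 trees catch fire, 3 burn out
  F.FT.
  ....T
  F..TT
  TTTTT
  TTTT.
Step 3: 2 trees catch fire, 3 burn out
  ...F.
  ....T
  ...TT
  FTTTT
  TTTT.
Step 4: 2 trees catch fire, 2 burn out
  .....
  ....T
  ...TT
  .FTTT
  FTTT.

.....
....T
...TT
.FTTT
FTTT.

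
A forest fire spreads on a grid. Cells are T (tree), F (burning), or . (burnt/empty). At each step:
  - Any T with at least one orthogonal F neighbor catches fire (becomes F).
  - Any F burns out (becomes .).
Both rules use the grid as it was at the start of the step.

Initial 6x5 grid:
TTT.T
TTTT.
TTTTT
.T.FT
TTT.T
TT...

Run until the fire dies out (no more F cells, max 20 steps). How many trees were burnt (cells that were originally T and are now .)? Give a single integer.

Step 1: +2 fires, +1 burnt (F count now 2)
Step 2: +4 fires, +2 burnt (F count now 4)
Step 3: +2 fires, +4 burnt (F count now 2)
Step 4: +4 fires, +2 burnt (F count now 4)
Step 5: +3 fires, +4 burnt (F count now 3)
Step 6: +4 fires, +3 burnt (F count now 4)
Step 7: +1 fires, +4 burnt (F count now 1)
Step 8: +0 fires, +1 burnt (F count now 0)
Fire out after step 8
Initially T: 21, now '.': 29
Total burnt (originally-T cells now '.'): 20

Answer: 20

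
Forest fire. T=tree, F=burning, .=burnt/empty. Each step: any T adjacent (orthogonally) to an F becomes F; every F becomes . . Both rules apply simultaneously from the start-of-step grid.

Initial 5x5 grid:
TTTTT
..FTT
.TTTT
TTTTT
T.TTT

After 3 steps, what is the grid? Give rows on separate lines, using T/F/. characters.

Step 1: 3 trees catch fire, 1 burn out
  TTFTT
  ...FT
  .TFTT
  TTTTT
  T.TTT
Step 2: 6 trees catch fire, 3 burn out
  TF.FT
  ....F
  .F.FT
  TTFTT
  T.TTT
Step 3: 6 trees catch fire, 6 burn out
  F...F
  .....
  ....F
  TF.FT
  T.FTT

F...F
.....
....F
TF.FT
T.FTT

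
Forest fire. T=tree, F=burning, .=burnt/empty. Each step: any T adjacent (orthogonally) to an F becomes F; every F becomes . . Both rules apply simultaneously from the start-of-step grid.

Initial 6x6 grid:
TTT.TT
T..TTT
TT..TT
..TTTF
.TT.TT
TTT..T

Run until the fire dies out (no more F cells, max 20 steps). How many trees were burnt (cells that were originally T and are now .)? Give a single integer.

Step 1: +3 fires, +1 burnt (F count now 3)
Step 2: +5 fires, +3 burnt (F count now 5)
Step 3: +3 fires, +5 burnt (F count now 3)
Step 4: +3 fires, +3 burnt (F count now 3)
Step 5: +2 fires, +3 burnt (F count now 2)
Step 6: +1 fires, +2 burnt (F count now 1)
Step 7: +1 fires, +1 burnt (F count now 1)
Step 8: +0 fires, +1 burnt (F count now 0)
Fire out after step 8
Initially T: 24, now '.': 30
Total burnt (originally-T cells now '.'): 18

Answer: 18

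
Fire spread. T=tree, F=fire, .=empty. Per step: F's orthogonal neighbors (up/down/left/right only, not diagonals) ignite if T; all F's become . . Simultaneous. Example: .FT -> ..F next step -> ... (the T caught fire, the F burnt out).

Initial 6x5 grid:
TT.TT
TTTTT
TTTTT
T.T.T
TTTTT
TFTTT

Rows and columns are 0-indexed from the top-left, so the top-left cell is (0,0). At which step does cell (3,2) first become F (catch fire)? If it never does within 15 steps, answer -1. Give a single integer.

Step 1: cell (3,2)='T' (+3 fires, +1 burnt)
Step 2: cell (3,2)='T' (+3 fires, +3 burnt)
Step 3: cell (3,2)='F' (+4 fires, +3 burnt)
  -> target ignites at step 3
Step 4: cell (3,2)='.' (+3 fires, +4 burnt)
Step 5: cell (3,2)='.' (+5 fires, +3 burnt)
Step 6: cell (3,2)='.' (+4 fires, +5 burnt)
Step 7: cell (3,2)='.' (+3 fires, +4 burnt)
Step 8: cell (3,2)='.' (+1 fires, +3 burnt)
Step 9: cell (3,2)='.' (+0 fires, +1 burnt)
  fire out at step 9

3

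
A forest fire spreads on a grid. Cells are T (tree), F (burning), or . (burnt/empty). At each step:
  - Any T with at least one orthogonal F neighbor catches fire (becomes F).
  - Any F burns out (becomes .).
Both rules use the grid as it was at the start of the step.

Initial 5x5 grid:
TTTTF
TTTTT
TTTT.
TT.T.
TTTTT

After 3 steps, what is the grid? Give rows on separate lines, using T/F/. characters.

Step 1: 2 trees catch fire, 1 burn out
  TTTF.
  TTTTF
  TTTT.
  TT.T.
  TTTTT
Step 2: 2 trees catch fire, 2 burn out
  TTF..
  TTTF.
  TTTT.
  TT.T.
  TTTTT
Step 3: 3 trees catch fire, 2 burn out
  TF...
  TTF..
  TTTF.
  TT.T.
  TTTTT

TF...
TTF..
TTTF.
TT.T.
TTTTT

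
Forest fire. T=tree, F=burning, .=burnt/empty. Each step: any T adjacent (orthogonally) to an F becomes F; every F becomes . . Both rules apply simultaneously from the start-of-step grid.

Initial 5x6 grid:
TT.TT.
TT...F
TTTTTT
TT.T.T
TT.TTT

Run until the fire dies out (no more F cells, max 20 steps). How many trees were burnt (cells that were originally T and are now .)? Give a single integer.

Step 1: +1 fires, +1 burnt (F count now 1)
Step 2: +2 fires, +1 burnt (F count now 2)
Step 3: +2 fires, +2 burnt (F count now 2)
Step 4: +3 fires, +2 burnt (F count now 3)
Step 5: +2 fires, +3 burnt (F count now 2)
Step 6: +3 fires, +2 burnt (F count now 3)
Step 7: +4 fires, +3 burnt (F count now 4)
Step 8: +2 fires, +4 burnt (F count now 2)
Step 9: +0 fires, +2 burnt (F count now 0)
Fire out after step 9
Initially T: 21, now '.': 28
Total burnt (originally-T cells now '.'): 19

Answer: 19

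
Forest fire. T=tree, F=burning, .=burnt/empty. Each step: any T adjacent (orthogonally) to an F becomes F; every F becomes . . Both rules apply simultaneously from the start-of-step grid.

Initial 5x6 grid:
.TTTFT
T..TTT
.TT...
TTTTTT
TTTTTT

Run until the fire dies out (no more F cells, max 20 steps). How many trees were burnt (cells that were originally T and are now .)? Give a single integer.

Answer: 7

Derivation:
Step 1: +3 fires, +1 burnt (F count now 3)
Step 2: +3 fires, +3 burnt (F count now 3)
Step 3: +1 fires, +3 burnt (F count now 1)
Step 4: +0 fires, +1 burnt (F count now 0)
Fire out after step 4
Initially T: 22, now '.': 15
Total burnt (originally-T cells now '.'): 7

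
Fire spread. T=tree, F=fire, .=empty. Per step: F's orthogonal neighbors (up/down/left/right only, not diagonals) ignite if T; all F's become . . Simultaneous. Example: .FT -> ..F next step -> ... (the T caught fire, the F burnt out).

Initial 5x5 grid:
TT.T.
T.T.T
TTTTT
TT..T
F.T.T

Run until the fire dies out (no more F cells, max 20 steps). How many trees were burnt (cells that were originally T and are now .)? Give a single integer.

Answer: 14

Derivation:
Step 1: +1 fires, +1 burnt (F count now 1)
Step 2: +2 fires, +1 burnt (F count now 2)
Step 3: +2 fires, +2 burnt (F count now 2)
Step 4: +2 fires, +2 burnt (F count now 2)
Step 5: +3 fires, +2 burnt (F count now 3)
Step 6: +1 fires, +3 burnt (F count now 1)
Step 7: +2 fires, +1 burnt (F count now 2)
Step 8: +1 fires, +2 burnt (F count now 1)
Step 9: +0 fires, +1 burnt (F count now 0)
Fire out after step 9
Initially T: 16, now '.': 23
Total burnt (originally-T cells now '.'): 14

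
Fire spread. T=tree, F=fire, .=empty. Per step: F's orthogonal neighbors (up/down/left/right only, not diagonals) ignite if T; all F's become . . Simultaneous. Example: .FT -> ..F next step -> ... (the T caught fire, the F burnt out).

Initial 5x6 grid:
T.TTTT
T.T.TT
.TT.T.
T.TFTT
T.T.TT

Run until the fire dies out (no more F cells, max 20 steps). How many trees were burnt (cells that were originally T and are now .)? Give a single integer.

Answer: 16

Derivation:
Step 1: +2 fires, +1 burnt (F count now 2)
Step 2: +5 fires, +2 burnt (F count now 5)
Step 3: +4 fires, +5 burnt (F count now 4)
Step 4: +3 fires, +4 burnt (F count now 3)
Step 5: +2 fires, +3 burnt (F count now 2)
Step 6: +0 fires, +2 burnt (F count now 0)
Fire out after step 6
Initially T: 20, now '.': 26
Total burnt (originally-T cells now '.'): 16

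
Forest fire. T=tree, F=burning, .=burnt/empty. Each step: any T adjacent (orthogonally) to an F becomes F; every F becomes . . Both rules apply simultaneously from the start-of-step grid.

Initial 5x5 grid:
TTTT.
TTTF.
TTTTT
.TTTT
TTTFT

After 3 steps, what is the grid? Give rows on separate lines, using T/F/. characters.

Step 1: 6 trees catch fire, 2 burn out
  TTTF.
  TTF..
  TTTFT
  .TTFT
  TTF.F
Step 2: 7 trees catch fire, 6 burn out
  TTF..
  TF...
  TTF.F
  .TF.F
  TF...
Step 3: 5 trees catch fire, 7 burn out
  TF...
  F....
  TF...
  .F...
  F....

TF...
F....
TF...
.F...
F....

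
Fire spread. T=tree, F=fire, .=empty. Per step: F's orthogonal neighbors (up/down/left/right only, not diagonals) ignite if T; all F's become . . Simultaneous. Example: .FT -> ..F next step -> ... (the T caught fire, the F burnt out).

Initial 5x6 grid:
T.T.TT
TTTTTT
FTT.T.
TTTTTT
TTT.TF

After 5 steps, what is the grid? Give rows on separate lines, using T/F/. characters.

Step 1: 5 trees catch fire, 2 burn out
  T.T.TT
  FTTTTT
  .FT.T.
  FTTTTF
  TTT.F.
Step 2: 6 trees catch fire, 5 burn out
  F.T.TT
  .FTTTT
  ..F.T.
  .FTTF.
  FTT...
Step 3: 5 trees catch fire, 6 burn out
  ..T.TT
  ..FTTT
  ....F.
  ..FF..
  .FT...
Step 4: 4 trees catch fire, 5 burn out
  ..F.TT
  ...FFT
  ......
  ......
  ..F...
Step 5: 2 trees catch fire, 4 burn out
  ....FT
  .....F
  ......
  ......
  ......

....FT
.....F
......
......
......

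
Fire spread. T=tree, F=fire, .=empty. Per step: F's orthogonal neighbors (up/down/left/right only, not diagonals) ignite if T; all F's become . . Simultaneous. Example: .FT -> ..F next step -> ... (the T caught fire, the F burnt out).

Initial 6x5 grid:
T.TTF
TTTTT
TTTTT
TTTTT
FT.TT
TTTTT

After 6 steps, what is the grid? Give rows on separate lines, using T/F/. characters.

Step 1: 5 trees catch fire, 2 burn out
  T.TF.
  TTTTF
  TTTTT
  FTTTT
  .F.TT
  FTTTT
Step 2: 6 trees catch fire, 5 burn out
  T.F..
  TTTF.
  FTTTF
  .FTTT
  ...TT
  .FTTT
Step 3: 7 trees catch fire, 6 burn out
  T....
  FTF..
  .FTF.
  ..FTF
  ...TT
  ..FTT
Step 4: 6 trees catch fire, 7 burn out
  F....
  .F...
  ..F..
  ...F.
  ...TF
  ...FT
Step 5: 2 trees catch fire, 6 burn out
  .....
  .....
  .....
  .....
  ...F.
  ....F
Step 6: 0 trees catch fire, 2 burn out
  .....
  .....
  .....
  .....
  .....
  .....

.....
.....
.....
.....
.....
.....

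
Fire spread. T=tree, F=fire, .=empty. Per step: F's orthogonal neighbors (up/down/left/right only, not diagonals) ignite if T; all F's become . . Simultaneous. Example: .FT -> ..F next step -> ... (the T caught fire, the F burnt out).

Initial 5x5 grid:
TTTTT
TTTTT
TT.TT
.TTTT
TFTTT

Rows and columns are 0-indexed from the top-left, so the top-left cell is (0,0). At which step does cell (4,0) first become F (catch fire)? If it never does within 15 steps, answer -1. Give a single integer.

Step 1: cell (4,0)='F' (+3 fires, +1 burnt)
  -> target ignites at step 1
Step 2: cell (4,0)='.' (+3 fires, +3 burnt)
Step 3: cell (4,0)='.' (+4 fires, +3 burnt)
Step 4: cell (4,0)='.' (+5 fires, +4 burnt)
Step 5: cell (4,0)='.' (+4 fires, +5 burnt)
Step 6: cell (4,0)='.' (+2 fires, +4 burnt)
Step 7: cell (4,0)='.' (+1 fires, +2 burnt)
Step 8: cell (4,0)='.' (+0 fires, +1 burnt)
  fire out at step 8

1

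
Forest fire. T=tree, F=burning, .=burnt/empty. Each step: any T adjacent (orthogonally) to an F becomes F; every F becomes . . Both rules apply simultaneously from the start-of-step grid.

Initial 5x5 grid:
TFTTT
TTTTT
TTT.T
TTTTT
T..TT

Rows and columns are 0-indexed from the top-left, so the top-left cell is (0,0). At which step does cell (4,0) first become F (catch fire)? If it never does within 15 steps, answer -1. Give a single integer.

Step 1: cell (4,0)='T' (+3 fires, +1 burnt)
Step 2: cell (4,0)='T' (+4 fires, +3 burnt)
Step 3: cell (4,0)='T' (+5 fires, +4 burnt)
Step 4: cell (4,0)='T' (+3 fires, +5 burnt)
Step 5: cell (4,0)='F' (+3 fires, +3 burnt)
  -> target ignites at step 5
Step 6: cell (4,0)='.' (+2 fires, +3 burnt)
Step 7: cell (4,0)='.' (+1 fires, +2 burnt)
Step 8: cell (4,0)='.' (+0 fires, +1 burnt)
  fire out at step 8

5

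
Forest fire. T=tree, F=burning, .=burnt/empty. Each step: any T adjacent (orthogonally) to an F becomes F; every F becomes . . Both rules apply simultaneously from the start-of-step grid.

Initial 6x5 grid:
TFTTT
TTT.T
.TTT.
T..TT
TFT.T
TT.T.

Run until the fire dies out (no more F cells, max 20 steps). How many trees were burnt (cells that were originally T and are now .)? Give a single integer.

Step 1: +6 fires, +2 burnt (F count now 6)
Step 2: +6 fires, +6 burnt (F count now 6)
Step 3: +2 fires, +6 burnt (F count now 2)
Step 4: +2 fires, +2 burnt (F count now 2)
Step 5: +1 fires, +2 burnt (F count now 1)
Step 6: +1 fires, +1 burnt (F count now 1)
Step 7: +1 fires, +1 burnt (F count now 1)
Step 8: +0 fires, +1 burnt (F count now 0)
Fire out after step 8
Initially T: 20, now '.': 29
Total burnt (originally-T cells now '.'): 19

Answer: 19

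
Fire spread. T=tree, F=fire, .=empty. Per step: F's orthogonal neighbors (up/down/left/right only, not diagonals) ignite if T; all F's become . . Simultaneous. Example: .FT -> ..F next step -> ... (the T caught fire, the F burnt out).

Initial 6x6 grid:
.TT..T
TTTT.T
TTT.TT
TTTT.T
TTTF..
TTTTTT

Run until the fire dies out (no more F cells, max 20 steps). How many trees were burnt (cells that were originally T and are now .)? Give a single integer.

Answer: 22

Derivation:
Step 1: +3 fires, +1 burnt (F count now 3)
Step 2: +4 fires, +3 burnt (F count now 4)
Step 3: +5 fires, +4 burnt (F count now 5)
Step 4: +4 fires, +5 burnt (F count now 4)
Step 5: +4 fires, +4 burnt (F count now 4)
Step 6: +2 fires, +4 burnt (F count now 2)
Step 7: +0 fires, +2 burnt (F count now 0)
Fire out after step 7
Initially T: 27, now '.': 31
Total burnt (originally-T cells now '.'): 22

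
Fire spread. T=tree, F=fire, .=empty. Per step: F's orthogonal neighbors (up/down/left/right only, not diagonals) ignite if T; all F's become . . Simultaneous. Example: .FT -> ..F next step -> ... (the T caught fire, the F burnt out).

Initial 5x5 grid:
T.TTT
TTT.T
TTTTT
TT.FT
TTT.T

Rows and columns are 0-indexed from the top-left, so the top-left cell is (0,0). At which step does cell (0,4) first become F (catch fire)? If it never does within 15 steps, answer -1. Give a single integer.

Step 1: cell (0,4)='T' (+2 fires, +1 burnt)
Step 2: cell (0,4)='T' (+3 fires, +2 burnt)
Step 3: cell (0,4)='T' (+3 fires, +3 burnt)
Step 4: cell (0,4)='F' (+5 fires, +3 burnt)
  -> target ignites at step 4
Step 5: cell (0,4)='.' (+4 fires, +5 burnt)
Step 6: cell (0,4)='.' (+3 fires, +4 burnt)
Step 7: cell (0,4)='.' (+0 fires, +3 burnt)
  fire out at step 7

4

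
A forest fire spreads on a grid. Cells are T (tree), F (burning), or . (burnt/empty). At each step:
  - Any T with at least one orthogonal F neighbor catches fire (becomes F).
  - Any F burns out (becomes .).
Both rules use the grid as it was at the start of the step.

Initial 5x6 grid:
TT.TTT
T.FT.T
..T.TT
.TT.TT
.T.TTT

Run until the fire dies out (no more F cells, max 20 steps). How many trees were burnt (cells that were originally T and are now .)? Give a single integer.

Step 1: +2 fires, +1 burnt (F count now 2)
Step 2: +2 fires, +2 burnt (F count now 2)
Step 3: +2 fires, +2 burnt (F count now 2)
Step 4: +2 fires, +2 burnt (F count now 2)
Step 5: +1 fires, +2 burnt (F count now 1)
Step 6: +1 fires, +1 burnt (F count now 1)
Step 7: +2 fires, +1 burnt (F count now 2)
Step 8: +2 fires, +2 burnt (F count now 2)
Step 9: +1 fires, +2 burnt (F count now 1)
Step 10: +1 fires, +1 burnt (F count now 1)
Step 11: +0 fires, +1 burnt (F count now 0)
Fire out after step 11
Initially T: 19, now '.': 27
Total burnt (originally-T cells now '.'): 16

Answer: 16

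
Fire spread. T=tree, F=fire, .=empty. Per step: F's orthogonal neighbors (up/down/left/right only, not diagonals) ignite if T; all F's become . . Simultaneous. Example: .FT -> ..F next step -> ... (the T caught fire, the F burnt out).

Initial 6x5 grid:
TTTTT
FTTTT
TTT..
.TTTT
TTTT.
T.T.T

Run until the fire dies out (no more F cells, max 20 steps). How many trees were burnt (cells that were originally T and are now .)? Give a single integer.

Step 1: +3 fires, +1 burnt (F count now 3)
Step 2: +3 fires, +3 burnt (F count now 3)
Step 3: +4 fires, +3 burnt (F count now 4)
Step 4: +4 fires, +4 burnt (F count now 4)
Step 5: +4 fires, +4 burnt (F count now 4)
Step 6: +4 fires, +4 burnt (F count now 4)
Step 7: +0 fires, +4 burnt (F count now 0)
Fire out after step 7
Initially T: 23, now '.': 29
Total burnt (originally-T cells now '.'): 22

Answer: 22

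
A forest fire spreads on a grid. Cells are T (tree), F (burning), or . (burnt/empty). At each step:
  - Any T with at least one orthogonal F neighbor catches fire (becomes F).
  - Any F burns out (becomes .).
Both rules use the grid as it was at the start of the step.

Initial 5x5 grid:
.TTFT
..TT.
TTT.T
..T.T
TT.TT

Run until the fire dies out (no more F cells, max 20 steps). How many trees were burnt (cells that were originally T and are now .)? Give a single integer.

Answer: 9

Derivation:
Step 1: +3 fires, +1 burnt (F count now 3)
Step 2: +2 fires, +3 burnt (F count now 2)
Step 3: +1 fires, +2 burnt (F count now 1)
Step 4: +2 fires, +1 burnt (F count now 2)
Step 5: +1 fires, +2 burnt (F count now 1)
Step 6: +0 fires, +1 burnt (F count now 0)
Fire out after step 6
Initially T: 15, now '.': 19
Total burnt (originally-T cells now '.'): 9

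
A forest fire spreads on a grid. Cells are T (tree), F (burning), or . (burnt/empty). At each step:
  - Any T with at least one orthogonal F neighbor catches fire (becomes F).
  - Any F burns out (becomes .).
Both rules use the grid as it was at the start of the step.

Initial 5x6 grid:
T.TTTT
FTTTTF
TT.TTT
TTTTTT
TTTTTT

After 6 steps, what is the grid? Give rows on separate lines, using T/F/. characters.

Step 1: 6 trees catch fire, 2 burn out
  F.TTTF
  .FTTF.
  FT.TTF
  TTTTTT
  TTTTTT
Step 2: 7 trees catch fire, 6 burn out
  ..TTF.
  ..FF..
  .F.TF.
  FTTTTF
  TTTTTT
Step 3: 7 trees catch fire, 7 burn out
  ..FF..
  ......
  ...F..
  .FTTF.
  FTTTTF
Step 4: 4 trees catch fire, 7 burn out
  ......
  ......
  ......
  ..FF..
  .FTTF.
Step 5: 2 trees catch fire, 4 burn out
  ......
  ......
  ......
  ......
  ..FF..
Step 6: 0 trees catch fire, 2 burn out
  ......
  ......
  ......
  ......
  ......

......
......
......
......
......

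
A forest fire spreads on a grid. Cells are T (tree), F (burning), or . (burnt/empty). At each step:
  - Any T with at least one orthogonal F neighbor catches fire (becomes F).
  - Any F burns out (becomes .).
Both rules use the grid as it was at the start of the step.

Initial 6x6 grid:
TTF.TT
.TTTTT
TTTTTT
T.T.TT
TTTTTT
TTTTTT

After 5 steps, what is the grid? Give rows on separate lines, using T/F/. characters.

Step 1: 2 trees catch fire, 1 burn out
  TF..TT
  .TFTTT
  TTTTTT
  T.T.TT
  TTTTTT
  TTTTTT
Step 2: 4 trees catch fire, 2 burn out
  F...TT
  .F.FTT
  TTFTTT
  T.T.TT
  TTTTTT
  TTTTTT
Step 3: 4 trees catch fire, 4 burn out
  ....TT
  ....FT
  TF.FTT
  T.F.TT
  TTTTTT
  TTTTTT
Step 4: 5 trees catch fire, 4 burn out
  ....FT
  .....F
  F...FT
  T...TT
  TTFTTT
  TTTTTT
Step 5: 7 trees catch fire, 5 burn out
  .....F
  ......
  .....F
  F...FT
  TF.FTT
  TTFTTT

.....F
......
.....F
F...FT
TF.FTT
TTFTTT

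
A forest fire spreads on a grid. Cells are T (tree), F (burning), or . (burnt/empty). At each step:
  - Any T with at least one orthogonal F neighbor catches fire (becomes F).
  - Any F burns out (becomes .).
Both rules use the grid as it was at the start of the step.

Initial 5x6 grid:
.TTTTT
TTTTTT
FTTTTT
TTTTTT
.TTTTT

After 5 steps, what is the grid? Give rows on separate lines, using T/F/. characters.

Step 1: 3 trees catch fire, 1 burn out
  .TTTTT
  FTTTTT
  .FTTTT
  FTTTTT
  .TTTTT
Step 2: 3 trees catch fire, 3 burn out
  .TTTTT
  .FTTTT
  ..FTTT
  .FTTTT
  .TTTTT
Step 3: 5 trees catch fire, 3 burn out
  .FTTTT
  ..FTTT
  ...FTT
  ..FTTT
  .FTTTT
Step 4: 5 trees catch fire, 5 burn out
  ..FTTT
  ...FTT
  ....FT
  ...FTT
  ..FTTT
Step 5: 5 trees catch fire, 5 burn out
  ...FTT
  ....FT
  .....F
  ....FT
  ...FTT

...FTT
....FT
.....F
....FT
...FTT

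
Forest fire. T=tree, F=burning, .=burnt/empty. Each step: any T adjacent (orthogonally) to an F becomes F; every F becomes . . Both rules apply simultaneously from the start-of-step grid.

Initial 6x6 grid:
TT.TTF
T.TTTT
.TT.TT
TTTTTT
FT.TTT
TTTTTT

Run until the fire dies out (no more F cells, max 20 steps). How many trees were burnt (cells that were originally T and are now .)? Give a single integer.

Step 1: +5 fires, +2 burnt (F count now 5)
Step 2: +5 fires, +5 burnt (F count now 5)
Step 3: +6 fires, +5 burnt (F count now 6)
Step 4: +6 fires, +6 burnt (F count now 6)
Step 5: +4 fires, +6 burnt (F count now 4)
Step 6: +0 fires, +4 burnt (F count now 0)
Fire out after step 6
Initially T: 29, now '.': 33
Total burnt (originally-T cells now '.'): 26

Answer: 26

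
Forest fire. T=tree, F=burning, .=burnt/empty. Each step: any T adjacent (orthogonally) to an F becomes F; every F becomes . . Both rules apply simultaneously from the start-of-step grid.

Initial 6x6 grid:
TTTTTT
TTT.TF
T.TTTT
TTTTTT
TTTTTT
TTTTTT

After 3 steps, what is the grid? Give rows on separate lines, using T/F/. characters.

Step 1: 3 trees catch fire, 1 burn out
  TTTTTF
  TTT.F.
  T.TTTF
  TTTTTT
  TTTTTT
  TTTTTT
Step 2: 3 trees catch fire, 3 burn out
  TTTTF.
  TTT...
  T.TTF.
  TTTTTF
  TTTTTT
  TTTTTT
Step 3: 4 trees catch fire, 3 burn out
  TTTF..
  TTT...
  T.TF..
  TTTTF.
  TTTTTF
  TTTTTT

TTTF..
TTT...
T.TF..
TTTTF.
TTTTTF
TTTTTT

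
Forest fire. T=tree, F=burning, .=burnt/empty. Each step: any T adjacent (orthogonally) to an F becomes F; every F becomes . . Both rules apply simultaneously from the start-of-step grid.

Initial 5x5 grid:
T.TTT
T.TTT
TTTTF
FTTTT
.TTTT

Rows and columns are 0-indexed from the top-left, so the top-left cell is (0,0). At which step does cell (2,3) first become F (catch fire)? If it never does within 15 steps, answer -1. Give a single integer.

Step 1: cell (2,3)='F' (+5 fires, +2 burnt)
  -> target ignites at step 1
Step 2: cell (2,3)='.' (+9 fires, +5 burnt)
Step 3: cell (2,3)='.' (+5 fires, +9 burnt)
Step 4: cell (2,3)='.' (+1 fires, +5 burnt)
Step 5: cell (2,3)='.' (+0 fires, +1 burnt)
  fire out at step 5

1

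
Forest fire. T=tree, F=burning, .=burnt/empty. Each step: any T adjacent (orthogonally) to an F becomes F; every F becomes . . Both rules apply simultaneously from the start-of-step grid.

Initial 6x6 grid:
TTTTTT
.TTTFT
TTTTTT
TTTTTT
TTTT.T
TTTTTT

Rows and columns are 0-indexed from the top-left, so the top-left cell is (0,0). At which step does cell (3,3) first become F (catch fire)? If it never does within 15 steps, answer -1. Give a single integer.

Step 1: cell (3,3)='T' (+4 fires, +1 burnt)
Step 2: cell (3,3)='T' (+6 fires, +4 burnt)
Step 3: cell (3,3)='F' (+5 fires, +6 burnt)
  -> target ignites at step 3
Step 4: cell (3,3)='.' (+5 fires, +5 burnt)
Step 5: cell (3,3)='.' (+6 fires, +5 burnt)
Step 6: cell (3,3)='.' (+4 fires, +6 burnt)
Step 7: cell (3,3)='.' (+2 fires, +4 burnt)
Step 8: cell (3,3)='.' (+1 fires, +2 burnt)
Step 9: cell (3,3)='.' (+0 fires, +1 burnt)
  fire out at step 9

3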